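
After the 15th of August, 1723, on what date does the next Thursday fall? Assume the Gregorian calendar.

Aug 15, 1723 is a Sunday.
From Sunday to the next Thursday is 4 days.
Aug 15, 1723 + 4 = Aug 19, 1723.

August 19, 1723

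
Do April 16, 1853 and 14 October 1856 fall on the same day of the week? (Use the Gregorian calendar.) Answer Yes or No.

From Apr 16, 1853 to Oct 14, 1856 is 1277 days.
1277 mod 7 = 3, so they are different weekdays.
(Apr 16, 1853 is a Saturday; Oct 14, 1856 is a Tuesday.)

No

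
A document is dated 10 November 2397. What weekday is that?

Monday

Doomsday rule: the anchor day for the 2300s is Wednesday. For year 97: 97÷12 = 8 r 1, and 1÷4 = 0, so 8+1+0 = 9.
Wednesday + 9 ≡ Friday — that's 2397's doomsday.
In November the doomsday date is Nov 7.
Nov 10 is 3 days after Nov 7; 3 mod 7 = 3, so Friday + 3 = Monday.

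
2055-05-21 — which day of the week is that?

Friday

January 1, 2055 is a Friday.
Jan 1, 2055 → Feb 1, 2055: 31 days (January has 31).
Feb 1, 2055 → Mar 1, 2055: 28 days (February has 28).
Mar 1, 2055 → Apr 1, 2055: 31 days (March has 31).
Apr 1, 2055 → May 1, 2055: 30 days (April has 30).
May 1, 2055 → May 21, 2055: 20 days.
Total: 140 days.
140 mod 7 = 0, so Friday + 0 = Friday.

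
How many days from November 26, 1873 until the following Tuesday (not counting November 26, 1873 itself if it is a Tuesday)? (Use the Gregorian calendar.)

Nov 26, 1873 is a Wednesday.
From Wednesday to the next Tuesday is 6 days.

6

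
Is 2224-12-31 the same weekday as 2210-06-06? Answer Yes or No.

No

From Jun 6, 2210 to Dec 31, 2224 is 5322 days.
5322 mod 7 = 2, so they are different weekdays.
(Jun 6, 2210 is a Wednesday; Dec 31, 2224 is a Friday.)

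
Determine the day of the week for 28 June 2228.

Doomsday rule: the anchor day for the 2200s is Friday. For year 28: 28÷12 = 2 r 4, and 4÷4 = 1, so 2+4+1 = 7.
Friday + 7 ≡ Friday — that's 2228's doomsday.
In June the doomsday date is Jun 6.
Jun 28 is 22 days after Jun 6; 22 mod 7 = 1, so Friday + 1 = Saturday.

Saturday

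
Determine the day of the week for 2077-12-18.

Saturday

January 1, 2077 is a Friday.
Jan 1, 2077 → Feb 1, 2077: 31 days (January has 31).
Feb 1, 2077 → Mar 1, 2077: 28 days (February has 28).
Mar 1, 2077 → Apr 1, 2077: 31 days (March has 31).
Apr 1, 2077 → May 1, 2077: 30 days (April has 30).
May 1, 2077 → Jun 1, 2077: 31 days (May has 31).
Jun 1, 2077 → Jul 1, 2077: 30 days (June has 30).
Jul 1, 2077 → Aug 1, 2077: 31 days (July has 31).
Aug 1, 2077 → Sep 1, 2077: 31 days (August has 31).
Sep 1, 2077 → Oct 1, 2077: 30 days (September has 30).
Oct 1, 2077 → Nov 1, 2077: 31 days (October has 31).
Nov 1, 2077 → Dec 1, 2077: 30 days (November has 30).
Dec 1, 2077 → Dec 18, 2077: 17 days.
Total: 351 days.
351 mod 7 = 1, so Friday + 1 = Saturday.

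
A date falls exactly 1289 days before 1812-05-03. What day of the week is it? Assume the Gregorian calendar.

May 3, 1812 is a Sunday.
1289 mod 7 = 1, so 1289 days before a Sunday is Sunday − 1 = Saturday.

Saturday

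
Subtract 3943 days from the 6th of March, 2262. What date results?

−365 (one year) → Mar 6, 2261 (3578 left).
−365 (one year) → Mar 6, 2260 (3213 left).
−366 (one year; includes Feb 29, 2260) → Mar 6, 2259 (2847 left).
−365 (one year) → Mar 6, 2258 (2482 left).
−365 (one year) → Mar 6, 2257 (2117 left).
−365 (one year) → Mar 6, 2256 (1752 left).
−366 (one year; includes Feb 29, 2256) → Mar 6, 2255 (1386 left).
−365 (one year) → Mar 6, 2254 (1021 left).
−365 (one year) → Mar 6, 2253 (656 left).
−365 (one year) → Mar 6, 2252 (291 left).
−6 → Feb 29, 2252 (end of Feb, 29 days; 285 left).
−29 → Jan 31, 2252 (end of Jan, 31 days; 256 left).
−31 → Dec 31, 2251 (end of Dec, 31 days; 225 left).
−31 → Nov 30, 2251 (end of Nov, 30 days; 194 left).
−30 → Oct 31, 2251 (end of Oct, 31 days; 164 left).
−31 → Sep 30, 2251 (end of Sep, 30 days; 133 left).
−30 → Aug 31, 2251 (end of Aug, 31 days; 103 left).
−31 → Jul 31, 2251 (end of Jul, 31 days; 72 left).
−31 → Jun 30, 2251 (end of Jun, 30 days; 41 left).
−30 → May 31, 2251 (end of May, 31 days; 11 left).
−11 → May 20, 2251.

May 20, 2251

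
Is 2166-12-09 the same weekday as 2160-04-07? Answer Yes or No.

No

From Apr 7, 2160 to Dec 9, 2166 is 2437 days.
2437 mod 7 = 1, so they are different weekdays.
(Apr 7, 2160 is a Monday; Dec 9, 2166 is a Tuesday.)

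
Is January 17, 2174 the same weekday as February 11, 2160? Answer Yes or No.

Yes

From Feb 11, 2160 to Jan 17, 2174 is 5089 days.
5089 mod 7 = 0, so they are the same weekday.
(Feb 11, 2160 is a Monday; Jan 17, 2174 is a Monday.)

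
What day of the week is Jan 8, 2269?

Doomsday rule: the anchor day for the 2200s is Friday. For year 69: 69÷12 = 5 r 9, and 9÷4 = 2, so 5+9+2 = 16.
Friday + 16 ≡ Sunday — that's 2269's doomsday.
In January the doomsday date is Jan 3 (2269 is not a leap year).
Jan 8 is 5 days after Jan 3; 5 mod 7 = 5, so Sunday + 5 = Friday.

Friday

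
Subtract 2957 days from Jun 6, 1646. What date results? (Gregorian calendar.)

May 2, 1638

−365 (one year) → Jun 6, 1645 (2592 left).
−365 (one year) → Jun 6, 1644 (2227 left).
−366 (one year; includes Feb 29, 1644) → Jun 6, 1643 (1861 left).
−365 (one year) → Jun 6, 1642 (1496 left).
−365 (one year) → Jun 6, 1641 (1131 left).
−365 (one year) → Jun 6, 1640 (766 left).
−366 (one year; includes Feb 29, 1640) → Jun 6, 1639 (400 left).
−6 → May 31, 1639 (end of May, 31 days; 394 left).
−31 → Apr 30, 1639 (end of Apr, 30 days; 363 left).
−30 → Mar 31, 1639 (end of Mar, 31 days; 333 left).
−31 → Feb 28, 1639 (end of Feb, 28 days; 302 left).
−28 → Jan 31, 1639 (end of Jan, 31 days; 274 left).
−31 → Dec 31, 1638 (end of Dec, 31 days; 243 left).
−31 → Nov 30, 1638 (end of Nov, 30 days; 212 left).
−30 → Oct 31, 1638 (end of Oct, 31 days; 182 left).
−31 → Sep 30, 1638 (end of Sep, 30 days; 151 left).
−30 → Aug 31, 1638 (end of Aug, 31 days; 121 left).
−31 → Jul 31, 1638 (end of Jul, 31 days; 90 left).
−31 → Jun 30, 1638 (end of Jun, 30 days; 59 left).
−30 → May 31, 1638 (end of May, 31 days; 29 left).
−29 → May 2, 1638.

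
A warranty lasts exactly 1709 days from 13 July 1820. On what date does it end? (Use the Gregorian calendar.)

+365 (one year) → Jul 13, 1821 (1344 left).
+365 (one year) → Jul 13, 1822 (979 left).
+365 (one year) → Jul 13, 1823 (614 left).
+366 (one year; includes Feb 29, 1824) → Jul 13, 1824 (248 left).
Jul has 31 days: +19 → Aug 1, 1824 (229 left).
Aug has 31 days: +31 → Sep 1, 1824 (198 left).
Sep has 30 days: +30 → Oct 1, 1824 (168 left).
Oct has 31 days: +31 → Nov 1, 1824 (137 left).
Nov has 30 days: +30 → Dec 1, 1824 (107 left).
Dec has 31 days: +31 → Jan 1, 1825 (76 left).
Jan has 31 days: +31 → Feb 1, 1825 (45 left).
Feb has 28 days: +28 → Mar 1, 1825 (17 left).
+17 → Mar 18, 1825.

March 18, 1825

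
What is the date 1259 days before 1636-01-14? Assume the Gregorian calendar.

August 3, 1632

−365 (one year) → Jan 14, 1635 (894 left).
−365 (one year) → Jan 14, 1634 (529 left).
−365 (one year) → Jan 14, 1633 (164 left).
−14 → Dec 31, 1632 (end of Dec, 31 days; 150 left).
−31 → Nov 30, 1632 (end of Nov, 30 days; 119 left).
−30 → Oct 31, 1632 (end of Oct, 31 days; 89 left).
−31 → Sep 30, 1632 (end of Sep, 30 days; 58 left).
−30 → Aug 31, 1632 (end of Aug, 31 days; 28 left).
−28 → Aug 3, 1632.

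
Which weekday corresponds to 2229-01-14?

Doomsday rule: the anchor day for the 2200s is Friday. For year 29: 29÷12 = 2 r 5, and 5÷4 = 1, so 2+5+1 = 8.
Friday + 8 ≡ Saturday — that's 2229's doomsday.
In January the doomsday date is Jan 3 (2229 is not a leap year).
Jan 14 is 11 days after Jan 3; 11 mod 7 = 4, so Saturday + 4 = Wednesday.

Wednesday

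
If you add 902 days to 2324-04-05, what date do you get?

September 24, 2326

+365 (one year) → Apr 5, 2325 (537 left).
+365 (one year) → Apr 5, 2326 (172 left).
Apr has 30 days: +26 → May 1, 2326 (146 left).
May has 31 days: +31 → Jun 1, 2326 (115 left).
Jun has 30 days: +30 → Jul 1, 2326 (85 left).
Jul has 31 days: +31 → Aug 1, 2326 (54 left).
Aug has 31 days: +31 → Sep 1, 2326 (23 left).
+23 → Sep 24, 2326.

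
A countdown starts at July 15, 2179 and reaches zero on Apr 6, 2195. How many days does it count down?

Jul 15, 2179 → Jul 15, 2180: 366 days (Feb 29, 2180 is in that span).
Jul 15, 2180 → Jul 15, 2181: 365 days.
Jul 15, 2181 → Jul 15, 2182: 365 days.
Jul 15, 2182 → Jul 15, 2183: 365 days.
Jul 15, 2183 → Jul 15, 2184: 366 days (Feb 29, 2184 is in that span).
Jul 15, 2184 → Jul 15, 2185: 365 days.
Jul 15, 2185 → Jul 15, 2186: 365 days.
Jul 15, 2186 → Jul 15, 2187: 365 days.
Jul 15, 2187 → Jul 15, 2188: 366 days (Feb 29, 2188 is in that span).
Jul 15, 2188 → Jul 15, 2189: 365 days.
Jul 15, 2189 → Jul 15, 2190: 365 days.
Jul 15, 2190 → Jul 15, 2191: 365 days.
Jul 15, 2191 → Jul 15, 2192: 366 days (Feb 29, 2192 is in that span).
Jul 15, 2192 → Jul 15, 2193: 365 days.
Jul 15, 2193 → Jul 15, 2194: 365 days.
Jul 15, 2194 → Aug 15, 2194: 31 days (July has 31).
Aug 15, 2194 → Sep 15, 2194: 31 days (August has 31).
Sep 15, 2194 → Oct 15, 2194: 30 days (September has 30).
Oct 15, 2194 → Nov 15, 2194: 31 days (October has 31).
Nov 15, 2194 → Dec 15, 2194: 30 days (November has 30).
Dec 15, 2194 → Jan 15, 2195: 31 days (December has 31).
Jan 15, 2195 → Feb 15, 2195: 31 days (January has 31).
Feb 15, 2195 → Mar 15, 2195: 28 days (February has 28).
Mar 15, 2195 → Apr 6, 2195: 22 days.
Total: 5744 days.

5744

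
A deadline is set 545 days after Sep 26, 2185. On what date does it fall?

March 25, 2187

+365 (one year) → Sep 26, 2186 (180 left).
Sep has 30 days: +5 → Oct 1, 2186 (175 left).
Oct has 31 days: +31 → Nov 1, 2186 (144 left).
Nov has 30 days: +30 → Dec 1, 2186 (114 left).
Dec has 31 days: +31 → Jan 1, 2187 (83 left).
Jan has 31 days: +31 → Feb 1, 2187 (52 left).
Feb has 28 days: +28 → Mar 1, 2187 (24 left).
+24 → Mar 25, 2187.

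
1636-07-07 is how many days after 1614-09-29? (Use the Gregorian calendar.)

Sep 29, 1614 → Sep 29, 1615: 365 days.
Sep 29, 1615 → Sep 29, 1616: 366 days (Feb 29, 1616 is in that span).
Sep 29, 1616 → Sep 29, 1617: 365 days.
Sep 29, 1617 → Sep 29, 1618: 365 days.
Sep 29, 1618 → Sep 29, 1619: 365 days.
Sep 29, 1619 → Sep 29, 1620: 366 days (Feb 29, 1620 is in that span).
Sep 29, 1620 → Sep 29, 1621: 365 days.
Sep 29, 1621 → Sep 29, 1622: 365 days.
Sep 29, 1622 → Sep 29, 1623: 365 days.
Sep 29, 1623 → Sep 29, 1624: 366 days (Feb 29, 1624 is in that span).
Sep 29, 1624 → Sep 29, 1625: 365 days.
Sep 29, 1625 → Sep 29, 1626: 365 days.
Sep 29, 1626 → Sep 29, 1627: 365 days.
Sep 29, 1627 → Sep 29, 1628: 366 days (Feb 29, 1628 is in that span).
Sep 29, 1628 → Sep 29, 1629: 365 days.
Sep 29, 1629 → Sep 29, 1630: 365 days.
Sep 29, 1630 → Sep 29, 1631: 365 days.
Sep 29, 1631 → Sep 29, 1632: 366 days (Feb 29, 1632 is in that span).
Sep 29, 1632 → Sep 29, 1633: 365 days.
Sep 29, 1633 → Sep 29, 1634: 365 days.
Sep 29, 1634 → Sep 29, 1635: 365 days.
Sep 29, 1635 → Oct 29, 1635: 30 days (September has 30).
Oct 29, 1635 → Nov 29, 1635: 31 days (October has 31).
Nov 29, 1635 → Dec 29, 1635: 30 days (November has 30).
Dec 29, 1635 → Jan 29, 1636: 31 days (December has 31).
Jan 29, 1636 → Feb 29, 1636: 31 days (January has 31).
Feb 29, 1636 → Mar 29, 1636: 29 days (February has 29).
Mar 29, 1636 → Apr 29, 1636: 31 days (March has 31).
Apr 29, 1636 → May 29, 1636: 30 days (April has 30).
May 29, 1636 → Jun 29, 1636: 31 days (May has 31).
Jun 29, 1636 → Jul 7, 1636: 8 days.
Total: 7952 days.

7952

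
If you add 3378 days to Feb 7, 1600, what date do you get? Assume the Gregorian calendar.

May 8, 1609

+366 (one year; includes Feb 29, 1600) → Feb 7, 1601 (3012 left).
+365 (one year) → Feb 7, 1602 (2647 left).
+365 (one year) → Feb 7, 1603 (2282 left).
+365 (one year) → Feb 7, 1604 (1917 left).
+366 (one year; includes Feb 29, 1604) → Feb 7, 1605 (1551 left).
+365 (one year) → Feb 7, 1606 (1186 left).
+365 (one year) → Feb 7, 1607 (821 left).
+365 (one year) → Feb 7, 1608 (456 left).
+366 (one year; includes Feb 29, 1608) → Feb 7, 1609 (90 left).
Feb has 28 days: +22 → Mar 1, 1609 (68 left).
Mar has 31 days: +31 → Apr 1, 1609 (37 left).
Apr has 30 days: +30 → May 1, 1609 (7 left).
+7 → May 8, 1609.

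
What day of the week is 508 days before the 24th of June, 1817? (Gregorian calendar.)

First find the weekday of Jun 24, 1817. Doomsday rule: the anchor day for the 1800s is Friday. For year 17: 17÷12 = 1 r 5, and 5÷4 = 1, so 1+5+1 = 7.
Friday + 7 ≡ Friday — that's 1817's doomsday.
In June the doomsday date is Jun 6.
Jun 24 is 18 days after Jun 6; 18 mod 7 = 4, so Friday + 4 = Tuesday.
508 mod 7 = 4, so 508 days before a Tuesday is Tuesday − 4 = Friday.

Friday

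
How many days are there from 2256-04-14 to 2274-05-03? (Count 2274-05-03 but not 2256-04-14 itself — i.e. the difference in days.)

Apr 14, 2256 → Apr 14, 2257: 365 days.
Apr 14, 2257 → Apr 14, 2258: 365 days.
Apr 14, 2258 → Apr 14, 2259: 365 days.
Apr 14, 2259 → Apr 14, 2260: 366 days (Feb 29, 2260 is in that span).
Apr 14, 2260 → Apr 14, 2261: 365 days.
Apr 14, 2261 → Apr 14, 2262: 365 days.
Apr 14, 2262 → Apr 14, 2263: 365 days.
Apr 14, 2263 → Apr 14, 2264: 366 days (Feb 29, 2264 is in that span).
Apr 14, 2264 → Apr 14, 2265: 365 days.
Apr 14, 2265 → Apr 14, 2266: 365 days.
Apr 14, 2266 → Apr 14, 2267: 365 days.
Apr 14, 2267 → Apr 14, 2268: 366 days (Feb 29, 2268 is in that span).
Apr 14, 2268 → Apr 14, 2269: 365 days.
Apr 14, 2269 → Apr 14, 2270: 365 days.
Apr 14, 2270 → Apr 14, 2271: 365 days.
Apr 14, 2271 → Apr 14, 2272: 366 days (Feb 29, 2272 is in that span).
Apr 14, 2272 → Apr 14, 2273: 365 days.
Apr 14, 2273 → May 14, 2273: 30 days (April has 30).
May 14, 2273 → Jun 14, 2273: 31 days (May has 31).
Jun 14, 2273 → Jul 14, 2273: 30 days (June has 30).
Jul 14, 2273 → Aug 14, 2273: 31 days (July has 31).
Aug 14, 2273 → Sep 14, 2273: 31 days (August has 31).
Sep 14, 2273 → Oct 14, 2273: 30 days (September has 30).
Oct 14, 2273 → Nov 14, 2273: 31 days (October has 31).
Nov 14, 2273 → Dec 14, 2273: 30 days (November has 30).
Dec 14, 2273 → Jan 14, 2274: 31 days (December has 31).
Jan 14, 2274 → Feb 14, 2274: 31 days (January has 31).
Feb 14, 2274 → Mar 14, 2274: 28 days (February has 28).
Mar 14, 2274 → Apr 14, 2274: 31 days (March has 31).
Apr 14, 2274 → May 3, 2274: 19 days.
Total: 6593 days.

6593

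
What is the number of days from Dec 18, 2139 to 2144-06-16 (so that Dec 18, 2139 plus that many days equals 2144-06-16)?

1642

Dec 18, 2139 → Dec 18, 2140: 366 days (Feb 29, 2140 is in that span).
Dec 18, 2140 → Dec 18, 2141: 365 days.
Dec 18, 2141 → Dec 18, 2142: 365 days.
Dec 18, 2142 → Dec 18, 2143: 365 days.
Dec 18, 2143 → Jan 18, 2144: 31 days (December has 31).
Jan 18, 2144 → Feb 18, 2144: 31 days (January has 31).
Feb 18, 2144 → Mar 18, 2144: 29 days (February has 29).
Mar 18, 2144 → Apr 18, 2144: 31 days (March has 31).
Apr 18, 2144 → May 18, 2144: 30 days (April has 30).
May 18, 2144 → Jun 16, 2144: 29 days.
Total: 1642 days.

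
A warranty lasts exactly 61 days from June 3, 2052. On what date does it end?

Jun has 30 days: +28 → Jul 1, 2052 (33 left).
Jul has 31 days: +31 → Aug 1, 2052 (2 left).
+2 → Aug 3, 2052.

August 3, 2052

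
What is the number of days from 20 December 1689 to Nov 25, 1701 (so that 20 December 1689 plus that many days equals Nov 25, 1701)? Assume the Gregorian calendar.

Dec 20, 1689 → Dec 20, 1690: 365 days.
Dec 20, 1690 → Dec 20, 1691: 365 days.
Dec 20, 1691 → Dec 20, 1692: 366 days (Feb 29, 1692 is in that span).
Dec 20, 1692 → Dec 20, 1693: 365 days.
Dec 20, 1693 → Dec 20, 1694: 365 days.
Dec 20, 1694 → Dec 20, 1695: 365 days.
Dec 20, 1695 → Dec 20, 1696: 366 days (Feb 29, 1696 is in that span).
Dec 20, 1696 → Dec 20, 1697: 365 days.
Dec 20, 1697 → Dec 20, 1698: 365 days.
Dec 20, 1698 → Dec 20, 1699: 365 days.
Dec 20, 1699 → Dec 20, 1700: 365 days.
Dec 20, 1700 → Jan 20, 1701: 31 days (December has 31).
Jan 20, 1701 → Feb 20, 1701: 31 days (January has 31).
Feb 20, 1701 → Mar 20, 1701: 28 days (February has 28).
Mar 20, 1701 → Apr 20, 1701: 31 days (March has 31).
Apr 20, 1701 → May 20, 1701: 30 days (April has 30).
May 20, 1701 → Jun 20, 1701: 31 days (May has 31).
Jun 20, 1701 → Jul 20, 1701: 30 days (June has 30).
Jul 20, 1701 → Aug 20, 1701: 31 days (July has 31).
Aug 20, 1701 → Sep 20, 1701: 31 days (August has 31).
Sep 20, 1701 → Oct 20, 1701: 30 days (September has 30).
Oct 20, 1701 → Nov 20, 1701: 31 days (October has 31).
Nov 20, 1701 → Nov 25, 1701: 5 days.
Total: 4357 days.

4357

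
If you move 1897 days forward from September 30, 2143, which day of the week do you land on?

Monday

Sep 30, 2143 is a Monday.
1897 mod 7 = 0, so 1897 days after a Monday is Monday + 0 = Monday.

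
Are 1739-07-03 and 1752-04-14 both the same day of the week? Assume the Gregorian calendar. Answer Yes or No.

Yes

From Jul 3, 1739 to Apr 14, 1752 is 4669 days.
4669 mod 7 = 0, so they are the same weekday.
(Jul 3, 1739 is a Friday; Apr 14, 1752 is a Friday.)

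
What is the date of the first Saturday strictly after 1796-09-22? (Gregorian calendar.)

September 24, 1796

Sep 22, 1796 is a Thursday.
From Thursday to the next Saturday is 2 days.
Sep 22, 1796 + 2 = Sep 24, 1796.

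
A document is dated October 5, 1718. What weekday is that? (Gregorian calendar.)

Doomsday rule: the anchor day for the 1700s is Sunday. For year 18: 18÷12 = 1 r 6, and 6÷4 = 1, so 1+6+1 = 8.
Sunday + 8 ≡ Monday — that's 1718's doomsday.
In October the doomsday date is Oct 10.
Oct 5 is 5 days before Oct 10; 5 mod 7 = 5, so Monday − 5 = Wednesday.

Wednesday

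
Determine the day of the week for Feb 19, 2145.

Friday

Doomsday rule: the anchor day for the 2100s is Sunday. For year 45: 45÷12 = 3 r 9, and 9÷4 = 2, so 3+9+2 = 14.
Sunday + 14 ≡ Sunday — that's 2145's doomsday.
In February the doomsday date is Feb 28 (2145 is not a leap year).
Feb 19 is 9 days before Feb 28; 9 mod 7 = 2, so Sunday − 2 = Friday.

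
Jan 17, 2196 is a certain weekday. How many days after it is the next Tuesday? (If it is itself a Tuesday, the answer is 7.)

Jan 17, 2196 is a Sunday.
From Sunday to the next Tuesday is 2 days.

2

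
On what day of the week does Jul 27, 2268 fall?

Doomsday rule: the anchor day for the 2200s is Friday. For year 68: 68÷12 = 5 r 8, and 8÷4 = 2, so 5+8+2 = 15.
Friday + 15 ≡ Saturday — that's 2268's doomsday.
In July the doomsday date is Jul 11.
Jul 27 is 16 days after Jul 11; 16 mod 7 = 2, so Saturday + 2 = Monday.

Monday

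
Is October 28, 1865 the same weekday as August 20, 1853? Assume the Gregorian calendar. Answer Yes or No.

Yes

From Aug 20, 1853 to Oct 28, 1865 is 4452 days.
4452 mod 7 = 0, so they are the same weekday.
(Aug 20, 1853 is a Saturday; Oct 28, 1865 is a Saturday.)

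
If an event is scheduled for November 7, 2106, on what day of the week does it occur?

Sunday

January 1, 2106 is a Friday.
Jan 1, 2106 → Feb 1, 2106: 31 days (January has 31).
Feb 1, 2106 → Mar 1, 2106: 28 days (February has 28).
Mar 1, 2106 → Apr 1, 2106: 31 days (March has 31).
Apr 1, 2106 → May 1, 2106: 30 days (April has 30).
May 1, 2106 → Jun 1, 2106: 31 days (May has 31).
Jun 1, 2106 → Jul 1, 2106: 30 days (June has 30).
Jul 1, 2106 → Aug 1, 2106: 31 days (July has 31).
Aug 1, 2106 → Sep 1, 2106: 31 days (August has 31).
Sep 1, 2106 → Oct 1, 2106: 30 days (September has 30).
Oct 1, 2106 → Nov 1, 2106: 31 days (October has 31).
Nov 1, 2106 → Nov 7, 2106: 6 days.
Total: 310 days.
310 mod 7 = 2, so Friday + 2 = Sunday.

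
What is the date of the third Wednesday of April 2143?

April 17, 2143

April 1, 2143 is a Monday.
The first Wednesday is therefore April 3 (2 days later).
The third Wednesday is 3 + 2×7 = April 17.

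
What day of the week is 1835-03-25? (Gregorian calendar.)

Doomsday rule: the anchor day for the 1800s is Friday. For year 35: 35÷12 = 2 r 11, and 11÷4 = 2, so 2+11+2 = 15.
Friday + 15 ≡ Saturday — that's 1835's doomsday.
In March the doomsday date is Mar 14.
Mar 25 is 11 days after Mar 14; 11 mod 7 = 4, so Saturday + 4 = Wednesday.

Wednesday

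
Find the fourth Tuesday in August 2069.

August 27, 2069

August 1, 2069 is a Thursday.
The first Tuesday is therefore August 6 (5 days later).
The fourth Tuesday is 6 + 3×7 = August 27.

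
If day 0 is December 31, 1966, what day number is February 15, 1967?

Dec 31, 1966 → Jan 31, 1967: 31 days (December has 31).
Jan 31, 1967 → Feb 15, 1967: 15 days.
Total: 46 days.

46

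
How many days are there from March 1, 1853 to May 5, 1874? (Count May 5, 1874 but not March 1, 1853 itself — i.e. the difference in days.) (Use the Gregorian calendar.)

7735

Mar 1, 1853 → Mar 1, 1854: 365 days.
Mar 1, 1854 → Mar 1, 1855: 365 days.
Mar 1, 1855 → Mar 1, 1856: 366 days (Feb 29, 1856 is in that span).
Mar 1, 1856 → Mar 1, 1857: 365 days.
Mar 1, 1857 → Mar 1, 1858: 365 days.
Mar 1, 1858 → Mar 1, 1859: 365 days.
Mar 1, 1859 → Mar 1, 1860: 366 days (Feb 29, 1860 is in that span).
Mar 1, 1860 → Mar 1, 1861: 365 days.
Mar 1, 1861 → Mar 1, 1862: 365 days.
Mar 1, 1862 → Mar 1, 1863: 365 days.
Mar 1, 1863 → Mar 1, 1864: 366 days (Feb 29, 1864 is in that span).
Mar 1, 1864 → Mar 1, 1865: 365 days.
Mar 1, 1865 → Mar 1, 1866: 365 days.
Mar 1, 1866 → Mar 1, 1867: 365 days.
Mar 1, 1867 → Mar 1, 1868: 366 days (Feb 29, 1868 is in that span).
Mar 1, 1868 → Mar 1, 1869: 365 days.
Mar 1, 1869 → Mar 1, 1870: 365 days.
Mar 1, 1870 → Mar 1, 1871: 365 days.
Mar 1, 1871 → Mar 1, 1872: 366 days (Feb 29, 1872 is in that span).
Mar 1, 1872 → Mar 1, 1873: 365 days.
Mar 1, 1873 → Mar 1, 1874: 365 days.
Mar 1, 1874 → Apr 1, 1874: 31 days (March has 31).
Apr 1, 1874 → May 1, 1874: 30 days (April has 30).
May 1, 1874 → May 5, 1874: 4 days.
Total: 7735 days.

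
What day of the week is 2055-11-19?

Friday

Doomsday rule: the anchor day for the 2000s is Tuesday. For year 55: 55÷12 = 4 r 7, and 7÷4 = 1, so 4+7+1 = 12.
Tuesday + 12 ≡ Sunday — that's 2055's doomsday.
In November the doomsday date is Nov 7.
Nov 19 is 12 days after Nov 7; 12 mod 7 = 5, so Sunday + 5 = Friday.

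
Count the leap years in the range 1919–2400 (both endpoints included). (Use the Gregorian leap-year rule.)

118

Multiples of 4 in [1919,2400]: 121.
Of those, multiples of 100: 5 (not leap unless ÷400).
Multiples of 400: 2.
Leap years = 121 − 5 + 2 = 118.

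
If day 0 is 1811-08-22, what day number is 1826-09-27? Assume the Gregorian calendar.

5515

Aug 22, 1811 → Aug 22, 1812: 366 days (Feb 29, 1812 is in that span).
Aug 22, 1812 → Aug 22, 1813: 365 days.
Aug 22, 1813 → Aug 22, 1814: 365 days.
Aug 22, 1814 → Aug 22, 1815: 365 days.
Aug 22, 1815 → Aug 22, 1816: 366 days (Feb 29, 1816 is in that span).
Aug 22, 1816 → Aug 22, 1817: 365 days.
Aug 22, 1817 → Aug 22, 1818: 365 days.
Aug 22, 1818 → Aug 22, 1819: 365 days.
Aug 22, 1819 → Aug 22, 1820: 366 days (Feb 29, 1820 is in that span).
Aug 22, 1820 → Aug 22, 1821: 365 days.
Aug 22, 1821 → Aug 22, 1822: 365 days.
Aug 22, 1822 → Aug 22, 1823: 365 days.
Aug 22, 1823 → Aug 22, 1824: 366 days (Feb 29, 1824 is in that span).
Aug 22, 1824 → Aug 22, 1825: 365 days.
Aug 22, 1825 → Aug 22, 1826: 365 days.
Aug 22, 1826 → Sep 22, 1826: 31 days (August has 31).
Sep 22, 1826 → Sep 27, 1826: 5 days.
Total: 5515 days.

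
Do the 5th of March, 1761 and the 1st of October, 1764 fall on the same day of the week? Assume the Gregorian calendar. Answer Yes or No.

No

From Mar 5, 1761 to Oct 1, 1764 is 1306 days.
1306 mod 7 = 4, so they are different weekdays.
(Mar 5, 1761 is a Thursday; Oct 1, 1764 is a Monday.)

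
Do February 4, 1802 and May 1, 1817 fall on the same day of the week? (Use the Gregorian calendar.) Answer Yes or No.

From Feb 4, 1802 to May 1, 1817 is 5565 days.
5565 mod 7 = 0, so they are the same weekday.
(Feb 4, 1802 is a Thursday; May 1, 1817 is a Thursday.)

Yes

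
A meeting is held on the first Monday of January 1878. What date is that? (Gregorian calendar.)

January 7, 1878

January 1, 1878 is a Tuesday.
The first Monday is therefore January 7 (6 days later).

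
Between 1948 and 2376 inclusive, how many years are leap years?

105

Multiples of 4 in [1948,2376]: 108.
Of those, multiples of 100: 4 (not leap unless ÷400).
Multiples of 400: 1.
Leap years = 108 − 4 + 1 = 105.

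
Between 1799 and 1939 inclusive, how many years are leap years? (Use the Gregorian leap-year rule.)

33

Multiples of 4 in [1799,1939]: 35.
Of those, multiples of 100: 2 (not leap unless ÷400).
Multiples of 400: 0.
Leap years = 35 − 2 + 0 = 33.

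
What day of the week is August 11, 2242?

Doomsday rule: the anchor day for the 2200s is Friday. For year 42: 42÷12 = 3 r 6, and 6÷4 = 1, so 3+6+1 = 10.
Friday + 10 ≡ Monday — that's 2242's doomsday.
In August the doomsday date is Aug 8.
Aug 11 is 3 days after Aug 8; 3 mod 7 = 3, so Monday + 3 = Thursday.

Thursday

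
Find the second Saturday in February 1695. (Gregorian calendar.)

February 12, 1695

February 1, 1695 is a Tuesday.
The first Saturday is therefore February 5 (4 days later).
The second Saturday is 5 + 1×7 = February 12.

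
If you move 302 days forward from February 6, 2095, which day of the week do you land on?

Feb 6, 2095 is a Sunday.
302 mod 7 = 1, so 302 days after a Sunday is Sunday + 1 = Monday.

Monday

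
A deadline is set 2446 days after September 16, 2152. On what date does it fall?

+365 (one year) → Sep 16, 2153 (2081 left).
+365 (one year) → Sep 16, 2154 (1716 left).
+365 (one year) → Sep 16, 2155 (1351 left).
+366 (one year; includes Feb 29, 2156) → Sep 16, 2156 (985 left).
+365 (one year) → Sep 16, 2157 (620 left).
+365 (one year) → Sep 16, 2158 (255 left).
Sep has 30 days: +15 → Oct 1, 2158 (240 left).
Oct has 31 days: +31 → Nov 1, 2158 (209 left).
Nov has 30 days: +30 → Dec 1, 2158 (179 left).
Dec has 31 days: +31 → Jan 1, 2159 (148 left).
Jan has 31 days: +31 → Feb 1, 2159 (117 left).
Feb has 28 days: +28 → Mar 1, 2159 (89 left).
Mar has 31 days: +31 → Apr 1, 2159 (58 left).
Apr has 30 days: +30 → May 1, 2159 (28 left).
+28 → May 29, 2159.

May 29, 2159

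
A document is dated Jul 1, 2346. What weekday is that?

Monday

Doomsday rule: the anchor day for the 2300s is Wednesday. For year 46: 46÷12 = 3 r 10, and 10÷4 = 2, so 3+10+2 = 15.
Wednesday + 15 ≡ Thursday — that's 2346's doomsday.
In July the doomsday date is Jul 11.
Jul 1 is 10 days before Jul 11; 10 mod 7 = 3, so Thursday − 3 = Monday.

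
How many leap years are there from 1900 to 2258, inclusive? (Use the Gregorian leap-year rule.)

87

Multiples of 4 in [1900,2258]: 90.
Of those, multiples of 100: 4 (not leap unless ÷400).
Multiples of 400: 1.
Leap years = 90 − 4 + 1 = 87.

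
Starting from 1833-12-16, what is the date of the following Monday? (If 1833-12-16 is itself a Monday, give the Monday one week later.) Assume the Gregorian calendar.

December 23, 1833

Dec 16, 1833 is a Monday.
From Monday to the next Monday is 7 days.
Dec 16, 1833 + 7 = Dec 23, 1833.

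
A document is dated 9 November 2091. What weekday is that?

Doomsday rule: the anchor day for the 2000s is Tuesday. For year 91: 91÷12 = 7 r 7, and 7÷4 = 1, so 7+7+1 = 15.
Tuesday + 15 ≡ Wednesday — that's 2091's doomsday.
In November the doomsday date is Nov 7.
Nov 9 is 2 days after Nov 7; 2 mod 7 = 2, so Wednesday + 2 = Friday.

Friday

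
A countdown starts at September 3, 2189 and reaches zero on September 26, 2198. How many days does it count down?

3310

Sep 3, 2189 → Sep 3, 2190: 365 days.
Sep 3, 2190 → Sep 3, 2191: 365 days.
Sep 3, 2191 → Sep 3, 2192: 366 days (Feb 29, 2192 is in that span).
Sep 3, 2192 → Sep 3, 2193: 365 days.
Sep 3, 2193 → Sep 3, 2194: 365 days.
Sep 3, 2194 → Sep 3, 2195: 365 days.
Sep 3, 2195 → Sep 3, 2196: 366 days (Feb 29, 2196 is in that span).
Sep 3, 2196 → Sep 3, 2197: 365 days.
Sep 3, 2197 → Oct 3, 2197: 30 days (September has 30).
Oct 3, 2197 → Nov 3, 2197: 31 days (October has 31).
Nov 3, 2197 → Dec 3, 2197: 30 days (November has 30).
Dec 3, 2197 → Jan 3, 2198: 31 days (December has 31).
Jan 3, 2198 → Feb 3, 2198: 31 days (January has 31).
Feb 3, 2198 → Mar 3, 2198: 28 days (February has 28).
Mar 3, 2198 → Apr 3, 2198: 31 days (March has 31).
Apr 3, 2198 → May 3, 2198: 30 days (April has 30).
May 3, 2198 → Jun 3, 2198: 31 days (May has 31).
Jun 3, 2198 → Jul 3, 2198: 30 days (June has 30).
Jul 3, 2198 → Aug 3, 2198: 31 days (July has 31).
Aug 3, 2198 → Sep 3, 2198: 31 days (August has 31).
Sep 3, 2198 → Sep 26, 2198: 23 days.
Total: 3310 days.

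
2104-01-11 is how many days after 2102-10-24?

Oct 24, 2102 → Oct 24, 2103: 365 days.
Oct 24, 2103 → Nov 24, 2103: 31 days (October has 31).
Nov 24, 2103 → Dec 24, 2103: 30 days (November has 30).
Dec 24, 2103 → Jan 11, 2104: 18 days.
Total: 444 days.

444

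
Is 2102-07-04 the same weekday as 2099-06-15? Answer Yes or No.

No

From Jun 15, 2099 to Jul 4, 2102 is 1114 days.
1114 mod 7 = 1, so they are different weekdays.
(Jun 15, 2099 is a Monday; Jul 4, 2102 is a Tuesday.)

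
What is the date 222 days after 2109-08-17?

March 27, 2110

Aug has 31 days: +15 → Sep 1, 2109 (207 left).
Sep has 30 days: +30 → Oct 1, 2109 (177 left).
Oct has 31 days: +31 → Nov 1, 2109 (146 left).
Nov has 30 days: +30 → Dec 1, 2109 (116 left).
Dec has 31 days: +31 → Jan 1, 2110 (85 left).
Jan has 31 days: +31 → Feb 1, 2110 (54 left).
Feb has 28 days: +28 → Mar 1, 2110 (26 left).
+26 → Mar 27, 2110.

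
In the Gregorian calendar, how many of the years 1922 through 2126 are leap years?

Multiples of 4 in [1922,2126]: 51.
Of those, multiples of 100: 2 (not leap unless ÷400).
Multiples of 400: 1.
Leap years = 51 − 2 + 1 = 50.

50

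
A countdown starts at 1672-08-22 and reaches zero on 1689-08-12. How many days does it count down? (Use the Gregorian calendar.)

Aug 22, 1672 → Aug 22, 1673: 365 days.
Aug 22, 1673 → Aug 22, 1674: 365 days.
Aug 22, 1674 → Aug 22, 1675: 365 days.
Aug 22, 1675 → Aug 22, 1676: 366 days (Feb 29, 1676 is in that span).
Aug 22, 1676 → Aug 22, 1677: 365 days.
Aug 22, 1677 → Aug 22, 1678: 365 days.
Aug 22, 1678 → Aug 22, 1679: 365 days.
Aug 22, 1679 → Aug 22, 1680: 366 days (Feb 29, 1680 is in that span).
Aug 22, 1680 → Aug 22, 1681: 365 days.
Aug 22, 1681 → Aug 22, 1682: 365 days.
Aug 22, 1682 → Aug 22, 1683: 365 days.
Aug 22, 1683 → Aug 22, 1684: 366 days (Feb 29, 1684 is in that span).
Aug 22, 1684 → Aug 22, 1685: 365 days.
Aug 22, 1685 → Aug 22, 1686: 365 days.
Aug 22, 1686 → Aug 22, 1687: 365 days.
Aug 22, 1687 → Aug 22, 1688: 366 days (Feb 29, 1688 is in that span).
Aug 22, 1688 → Sep 22, 1688: 31 days (August has 31).
Sep 22, 1688 → Oct 22, 1688: 30 days (September has 30).
Oct 22, 1688 → Nov 22, 1688: 31 days (October has 31).
Nov 22, 1688 → Dec 22, 1688: 30 days (November has 30).
Dec 22, 1688 → Jan 22, 1689: 31 days (December has 31).
Jan 22, 1689 → Feb 22, 1689: 31 days (January has 31).
Feb 22, 1689 → Mar 22, 1689: 28 days (February has 28).
Mar 22, 1689 → Apr 22, 1689: 31 days (March has 31).
Apr 22, 1689 → May 22, 1689: 30 days (April has 30).
May 22, 1689 → Jun 22, 1689: 31 days (May has 31).
Jun 22, 1689 → Jul 22, 1689: 30 days (June has 30).
Jul 22, 1689 → Aug 12, 1689: 21 days.
Total: 6199 days.

6199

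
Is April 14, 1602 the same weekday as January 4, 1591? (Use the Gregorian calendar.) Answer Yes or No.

From Jan 4, 1591 to Apr 14, 1602 is 4118 days.
4118 mod 7 = 2, so they are different weekdays.
(Jan 4, 1591 is a Friday; Apr 14, 1602 is a Sunday.)

No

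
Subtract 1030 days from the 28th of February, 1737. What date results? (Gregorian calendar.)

−366 (one year; includes Feb 29, 1736) → Feb 28, 1736 (664 left).
−365 (one year) → Feb 28, 1735 (299 left).
−28 → Jan 31, 1735 (end of Jan, 31 days; 271 left).
−31 → Dec 31, 1734 (end of Dec, 31 days; 240 left).
−31 → Nov 30, 1734 (end of Nov, 30 days; 209 left).
−30 → Oct 31, 1734 (end of Oct, 31 days; 179 left).
−31 → Sep 30, 1734 (end of Sep, 30 days; 148 left).
−30 → Aug 31, 1734 (end of Aug, 31 days; 118 left).
−31 → Jul 31, 1734 (end of Jul, 31 days; 87 left).
−31 → Jun 30, 1734 (end of Jun, 30 days; 56 left).
−30 → May 31, 1734 (end of May, 31 days; 26 left).
−26 → May 5, 1734.

May 5, 1734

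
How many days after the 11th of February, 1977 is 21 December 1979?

Feb 11, 1977 → Feb 11, 1978: 365 days.
Feb 11, 1978 → Feb 11, 1979: 365 days.
Feb 11, 1979 → Mar 11, 1979: 28 days (February has 28).
Mar 11, 1979 → Apr 11, 1979: 31 days (March has 31).
Apr 11, 1979 → May 11, 1979: 30 days (April has 30).
May 11, 1979 → Jun 11, 1979: 31 days (May has 31).
Jun 11, 1979 → Jul 11, 1979: 30 days (June has 30).
Jul 11, 1979 → Aug 11, 1979: 31 days (July has 31).
Aug 11, 1979 → Sep 11, 1979: 31 days (August has 31).
Sep 11, 1979 → Oct 11, 1979: 30 days (September has 30).
Oct 11, 1979 → Nov 11, 1979: 31 days (October has 31).
Nov 11, 1979 → Dec 11, 1979: 30 days (November has 30).
Dec 11, 1979 → Dec 21, 1979: 10 days.
Total: 1043 days.

1043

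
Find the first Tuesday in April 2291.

April 1, 2291 is a Wednesday.
The first Tuesday is therefore April 7 (6 days later).

April 7, 2291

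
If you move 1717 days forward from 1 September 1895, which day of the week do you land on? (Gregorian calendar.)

Sep 1, 1895 is a Sunday.
1717 mod 7 = 2, so 1717 days after a Sunday is Sunday + 2 = Tuesday.

Tuesday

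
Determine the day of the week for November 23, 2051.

Thursday

Doomsday rule: the anchor day for the 2000s is Tuesday. For year 51: 51÷12 = 4 r 3, and 3÷4 = 0, so 4+3+0 = 7.
Tuesday + 7 ≡ Tuesday — that's 2051's doomsday.
In November the doomsday date is Nov 7.
Nov 23 is 16 days after Nov 7; 16 mod 7 = 2, so Tuesday + 2 = Thursday.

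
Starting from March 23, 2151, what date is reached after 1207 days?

July 12, 2154

+366 (one year; includes Feb 29, 2152) → Mar 23, 2152 (841 left).
+365 (one year) → Mar 23, 2153 (476 left).
+365 (one year) → Mar 23, 2154 (111 left).
Mar has 31 days: +9 → Apr 1, 2154 (102 left).
Apr has 30 days: +30 → May 1, 2154 (72 left).
May has 31 days: +31 → Jun 1, 2154 (41 left).
Jun has 30 days: +30 → Jul 1, 2154 (11 left).
+11 → Jul 12, 2154.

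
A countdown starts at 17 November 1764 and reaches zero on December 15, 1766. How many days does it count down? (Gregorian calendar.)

758

Nov 17, 1764 → Nov 17, 1765: 365 days.
Nov 17, 1765 → Dec 17, 1765: 30 days (November has 30).
Dec 17, 1765 → Jan 17, 1766: 31 days (December has 31).
Jan 17, 1766 → Feb 17, 1766: 31 days (January has 31).
Feb 17, 1766 → Mar 17, 1766: 28 days (February has 28).
Mar 17, 1766 → Apr 17, 1766: 31 days (March has 31).
Apr 17, 1766 → May 17, 1766: 30 days (April has 30).
May 17, 1766 → Jun 17, 1766: 31 days (May has 31).
Jun 17, 1766 → Jul 17, 1766: 30 days (June has 30).
Jul 17, 1766 → Aug 17, 1766: 31 days (July has 31).
Aug 17, 1766 → Sep 17, 1766: 31 days (August has 31).
Sep 17, 1766 → Oct 17, 1766: 30 days (September has 30).
Oct 17, 1766 → Nov 17, 1766: 31 days (October has 31).
Nov 17, 1766 → Dec 15, 1766: 28 days.
Total: 758 days.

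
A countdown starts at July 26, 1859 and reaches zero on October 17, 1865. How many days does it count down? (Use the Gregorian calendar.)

2275

Jul 26, 1859 → Jul 26, 1860: 366 days (Feb 29, 1860 is in that span).
Jul 26, 1860 → Jul 26, 1861: 365 days.
Jul 26, 1861 → Jul 26, 1862: 365 days.
Jul 26, 1862 → Jul 26, 1863: 365 days.
Jul 26, 1863 → Jul 26, 1864: 366 days (Feb 29, 1864 is in that span).
Jul 26, 1864 → Jul 26, 1865: 365 days.
Jul 26, 1865 → Aug 26, 1865: 31 days (July has 31).
Aug 26, 1865 → Sep 26, 1865: 31 days (August has 31).
Sep 26, 1865 → Oct 17, 1865: 21 days.
Total: 2275 days.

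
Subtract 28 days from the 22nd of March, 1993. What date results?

February 22, 1993

−22 → Feb 28, 1993 (end of Feb, 28 days; 6 left).
−6 → Feb 22, 1993.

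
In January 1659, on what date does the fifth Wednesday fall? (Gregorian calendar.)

January 1, 1659 is a Wednesday.
The first Wednesday is therefore January 1 (same day).
The fifth Wednesday is 1 + 4×7 = January 29.

January 29, 1659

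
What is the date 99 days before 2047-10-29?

−29 → Sep 30, 2047 (end of Sep, 30 days; 70 left).
−30 → Aug 31, 2047 (end of Aug, 31 days; 40 left).
−31 → Jul 31, 2047 (end of Jul, 31 days; 9 left).
−9 → Jul 22, 2047.

July 22, 2047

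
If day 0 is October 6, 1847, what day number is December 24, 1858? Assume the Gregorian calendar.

Oct 6, 1847 → Oct 6, 1848: 366 days (Feb 29, 1848 is in that span).
Oct 6, 1848 → Oct 6, 1849: 365 days.
Oct 6, 1849 → Oct 6, 1850: 365 days.
Oct 6, 1850 → Oct 6, 1851: 365 days.
Oct 6, 1851 → Oct 6, 1852: 366 days (Feb 29, 1852 is in that span).
Oct 6, 1852 → Oct 6, 1853: 365 days.
Oct 6, 1853 → Oct 6, 1854: 365 days.
Oct 6, 1854 → Oct 6, 1855: 365 days.
Oct 6, 1855 → Oct 6, 1856: 366 days (Feb 29, 1856 is in that span).
Oct 6, 1856 → Oct 6, 1857: 365 days.
Oct 6, 1857 → Oct 6, 1858: 365 days.
Oct 6, 1858 → Nov 6, 1858: 31 days (October has 31).
Nov 6, 1858 → Dec 6, 1858: 30 days (November has 30).
Dec 6, 1858 → Dec 24, 1858: 18 days.
Total: 4097 days.

4097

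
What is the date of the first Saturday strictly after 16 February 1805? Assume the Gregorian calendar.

Feb 16, 1805 is a Saturday.
From Saturday to the next Saturday is 7 days.
Feb 16, 1805 + 7 = Feb 23, 1805.

February 23, 1805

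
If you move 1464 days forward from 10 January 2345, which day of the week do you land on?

First find the weekday of Jan 10, 2345. Doomsday rule: the anchor day for the 2300s is Wednesday. For year 45: 45÷12 = 3 r 9, and 9÷4 = 2, so 3+9+2 = 14.
Wednesday + 14 ≡ Wednesday — that's 2345's doomsday.
In January the doomsday date is Jan 3 (2345 is not a leap year).
Jan 10 is 7 days after Jan 3; 7 mod 7 = 0, so Wednesday + 0 = Wednesday.
1464 mod 7 = 1, so 1464 days after a Wednesday is Wednesday + 1 = Thursday.

Thursday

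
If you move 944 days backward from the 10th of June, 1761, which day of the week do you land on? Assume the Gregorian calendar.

Jun 10, 1761 is a Wednesday.
944 mod 7 = 6, so 944 days before a Wednesday is Wednesday − 6 = Thursday.

Thursday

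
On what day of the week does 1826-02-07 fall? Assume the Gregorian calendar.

Doomsday rule: the anchor day for the 1800s is Friday. For year 26: 26÷12 = 2 r 2, and 2÷4 = 0, so 2+2+0 = 4.
Friday + 4 ≡ Tuesday — that's 1826's doomsday.
In February the doomsday date is Feb 28 (1826 is not a leap year).
Feb 7 is 21 days before Feb 28; 21 mod 7 = 0, so Tuesday − 0 = Tuesday.

Tuesday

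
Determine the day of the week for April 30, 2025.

Wednesday

Doomsday rule: the anchor day for the 2000s is Tuesday. For year 25: 25÷12 = 2 r 1, and 1÷4 = 0, so 2+1+0 = 3.
Tuesday + 3 ≡ Friday — that's 2025's doomsday.
In April the doomsday date is Apr 4.
Apr 30 is 26 days after Apr 4; 26 mod 7 = 5, so Friday + 5 = Wednesday.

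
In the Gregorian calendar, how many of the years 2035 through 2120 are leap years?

21

Multiples of 4 in [2035,2120]: 22.
Of those, multiples of 100: 1 (not leap unless ÷400).
Multiples of 400: 0.
Leap years = 22 − 1 + 0 = 21.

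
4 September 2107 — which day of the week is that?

January 1, 2107 is a Saturday.
Jan 1, 2107 → Feb 1, 2107: 31 days (January has 31).
Feb 1, 2107 → Mar 1, 2107: 28 days (February has 28).
Mar 1, 2107 → Apr 1, 2107: 31 days (March has 31).
Apr 1, 2107 → May 1, 2107: 30 days (April has 30).
May 1, 2107 → Jun 1, 2107: 31 days (May has 31).
Jun 1, 2107 → Jul 1, 2107: 30 days (June has 30).
Jul 1, 2107 → Aug 1, 2107: 31 days (July has 31).
Aug 1, 2107 → Sep 1, 2107: 31 days (August has 31).
Sep 1, 2107 → Sep 4, 2107: 3 days.
Total: 246 days.
246 mod 7 = 1, so Saturday + 1 = Sunday.

Sunday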